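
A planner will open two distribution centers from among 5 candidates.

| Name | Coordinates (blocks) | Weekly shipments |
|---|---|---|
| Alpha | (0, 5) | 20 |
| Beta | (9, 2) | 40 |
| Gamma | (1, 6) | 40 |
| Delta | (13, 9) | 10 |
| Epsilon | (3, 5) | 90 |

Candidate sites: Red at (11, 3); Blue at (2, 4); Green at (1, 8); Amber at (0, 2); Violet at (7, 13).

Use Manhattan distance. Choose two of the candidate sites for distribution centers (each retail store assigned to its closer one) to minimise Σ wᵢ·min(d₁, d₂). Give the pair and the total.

{Red, Blue}, total 560

Evaluate every pair (each demand assigned to the nearer of the two):
  {Red, Blue}: total = 560
  {Red, Green}: total = 810
  {Blue, Green}: total = 810
  {Blue, Violet}: total = 820
  {Blue, Amber}: total = 880
  {Red, Amber}: total = 1000
  {Green, Amber}: total = 1080
  {Green, Violet}: total = 1230
  {Amber, Violet}: total = 1260
  {Red, Violet}: total = 1880
Best pair: {Red, Blue} with total 560.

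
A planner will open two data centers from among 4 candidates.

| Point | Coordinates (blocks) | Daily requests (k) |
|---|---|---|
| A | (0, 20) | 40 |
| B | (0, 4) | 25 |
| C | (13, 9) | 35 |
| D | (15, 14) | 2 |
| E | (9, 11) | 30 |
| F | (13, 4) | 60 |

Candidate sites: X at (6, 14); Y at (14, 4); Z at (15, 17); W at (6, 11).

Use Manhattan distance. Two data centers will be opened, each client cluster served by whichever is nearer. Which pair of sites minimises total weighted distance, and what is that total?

{X, Y}, total 1298

Evaluate every pair (each demand assigned to the nearer of the two):
  {X, Y}: total = 1298
  {Y, W}: total = 1307
  {Y, Z}: total = 1706
  {X, W}: total = 2068
  {Z, W}: total = 2176
  {X, Z}: total = 2316
Best pair: {X, Y} with total 1298.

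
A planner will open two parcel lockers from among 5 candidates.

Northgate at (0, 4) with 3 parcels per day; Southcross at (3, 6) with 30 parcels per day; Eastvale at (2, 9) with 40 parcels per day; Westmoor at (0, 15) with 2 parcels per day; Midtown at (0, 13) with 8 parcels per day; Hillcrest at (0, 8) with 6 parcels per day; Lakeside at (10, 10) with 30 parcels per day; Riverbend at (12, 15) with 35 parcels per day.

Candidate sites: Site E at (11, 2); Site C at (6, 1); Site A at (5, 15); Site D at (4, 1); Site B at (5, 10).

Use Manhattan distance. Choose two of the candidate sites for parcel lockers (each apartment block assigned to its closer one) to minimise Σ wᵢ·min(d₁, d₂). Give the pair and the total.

Evaluate every pair (each demand assigned to the nearer of the two):
  {Site A, Site B}: total = 876
  {Site D, Site B}: total = 1057
  {Site C, Site B}: total = 1063
  {Site E, Site B}: total = 1069
  {Site A, Site D}: total = 1238
  {Site C, Site A}: total = 1310
  {Site E, Site A}: total = 1382
  {Site E, Site D}: total = 1591
  {Site E, Site C}: total = 1769
  {Site C, Site D}: total = 1921
Best pair: {Site A, Site B} with total 876.

{Site A, Site B}, total 876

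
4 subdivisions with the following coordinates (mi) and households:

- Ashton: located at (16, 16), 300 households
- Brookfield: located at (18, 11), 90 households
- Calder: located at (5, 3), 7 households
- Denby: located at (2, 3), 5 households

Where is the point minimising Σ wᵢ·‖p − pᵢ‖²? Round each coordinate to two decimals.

(16.08, 14.49)

The minimiser of Σwᵢ‖p−pᵢ‖² is the weighted centroid p* = (Σwᵢpᵢ)/(Σwᵢ).
Σwᵢ = 402.
Σwᵢxᵢ = 300·16 + 90·18 + 7·5 + 5·2 = 6465.
Σwᵢyᵢ = 300·16 + 90·11 + 7·3 + 5·3 = 5826.
x* = 6465/402 = 16.08, y* = 5826/402 = 14.49.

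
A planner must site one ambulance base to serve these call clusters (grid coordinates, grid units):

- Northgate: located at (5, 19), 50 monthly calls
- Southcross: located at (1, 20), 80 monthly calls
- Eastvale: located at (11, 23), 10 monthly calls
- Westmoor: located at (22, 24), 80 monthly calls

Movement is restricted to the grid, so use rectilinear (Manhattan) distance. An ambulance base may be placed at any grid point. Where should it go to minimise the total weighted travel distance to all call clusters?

Manhattan distance separates: Σwᵢ(|x−xᵢ|+|y−yᵢ|) = Σwᵢ|x−xᵢ| + Σwᵢ|y−yᵢ|, so x and y are optimised independently as 1-D weighted medians.
Total weight W = 220; half = 110.
x-coordinate, sorted with cumulative weight:
  x=1 (Southcross, w=80) cum 80
  x=5 (Northgate, w=50) cum 130  ← median
  x=11 (Eastvale, w=10) cum 140
  x=22 (Westmoor, w=80) cum 220
⇒ x* = 5
y-coordinate, sorted with cumulative weight:
  y=19 (Northgate, w=50) cum 50
  y=20 (Southcross, w=80) cum 130  ← median
  y=23 (Eastvale, w=10) cum 140
  y=24 (Westmoor, w=80) cum 220
⇒ y* = 20

(5, 20)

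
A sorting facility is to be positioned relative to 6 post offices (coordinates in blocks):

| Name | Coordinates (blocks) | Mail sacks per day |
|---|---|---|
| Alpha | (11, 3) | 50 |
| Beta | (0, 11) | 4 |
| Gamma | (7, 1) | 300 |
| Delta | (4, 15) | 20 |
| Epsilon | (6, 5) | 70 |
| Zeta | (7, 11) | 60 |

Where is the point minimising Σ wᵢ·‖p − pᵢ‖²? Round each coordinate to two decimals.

(7.08, 3.58)

The minimiser of Σwᵢ‖p−pᵢ‖² is the weighted centroid p* = (Σwᵢpᵢ)/(Σwᵢ).
Σwᵢ = 504.
Σwᵢxᵢ = 50·11 + 4·0 + 300·7 + 20·4 + 70·6 + 60·7 = 3570.
Σwᵢyᵢ = 50·3 + 4·11 + 300·1 + 20·15 + 70·5 + 60·11 = 1804.
x* = 3570/504 = 7.08, y* = 1804/504 = 3.58.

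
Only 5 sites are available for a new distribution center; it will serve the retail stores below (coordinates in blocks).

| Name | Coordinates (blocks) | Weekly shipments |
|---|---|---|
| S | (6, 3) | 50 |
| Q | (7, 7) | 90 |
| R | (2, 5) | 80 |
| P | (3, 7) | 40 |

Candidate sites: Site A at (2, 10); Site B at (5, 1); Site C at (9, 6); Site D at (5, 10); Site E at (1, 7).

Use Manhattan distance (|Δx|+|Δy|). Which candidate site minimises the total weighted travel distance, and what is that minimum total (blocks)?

Total weighted distance at each candidate:
  Site A (2, 10): total = 1830
  Site B (5, 1): total = 1750
  Site C (9, 6): total = 1490
  Site D (5, 10): total = 1690
  Site E (1, 7): total = 1310
Minimum is at Site E with total 1310 blocks.

Site E, total 1310 blocks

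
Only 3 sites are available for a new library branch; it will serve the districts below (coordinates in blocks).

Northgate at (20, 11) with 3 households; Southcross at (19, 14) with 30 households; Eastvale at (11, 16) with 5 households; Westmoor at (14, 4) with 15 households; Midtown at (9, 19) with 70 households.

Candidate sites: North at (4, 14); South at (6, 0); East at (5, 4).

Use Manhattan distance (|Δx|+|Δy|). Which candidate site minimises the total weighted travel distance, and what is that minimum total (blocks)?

Total weighted distance at each candidate:
  North (4, 14): total = 1552
  South (6, 0): total = 2710
  East (5, 4): total = 2341
Minimum is at North with total 1552 blocks.

North, total 1552 blocks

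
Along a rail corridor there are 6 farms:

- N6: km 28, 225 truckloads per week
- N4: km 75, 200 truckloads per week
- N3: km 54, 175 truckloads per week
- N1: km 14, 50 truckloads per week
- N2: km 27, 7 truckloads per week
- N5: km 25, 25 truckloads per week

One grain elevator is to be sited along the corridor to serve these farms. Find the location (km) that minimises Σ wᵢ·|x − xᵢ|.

For a sum of weighted absolute distances on a line, the optimum is the weighted median (not the mean). Total weight W = 682; half-weight = 341.
Sort by position and accumulate weight:
  km 14 (N1, w=50) → cum 50
  km 25 (N5, w=25) → cum 75
  km 27 (N2, w=7) → cum 82
  km 28 (N6, w=225) → cum 307
  km 54 (N3, w=175) → cum 482  ≥ 341 → median here
  km 75 (N4, w=200) → cum 682
Optimal location: km 54.

x = 54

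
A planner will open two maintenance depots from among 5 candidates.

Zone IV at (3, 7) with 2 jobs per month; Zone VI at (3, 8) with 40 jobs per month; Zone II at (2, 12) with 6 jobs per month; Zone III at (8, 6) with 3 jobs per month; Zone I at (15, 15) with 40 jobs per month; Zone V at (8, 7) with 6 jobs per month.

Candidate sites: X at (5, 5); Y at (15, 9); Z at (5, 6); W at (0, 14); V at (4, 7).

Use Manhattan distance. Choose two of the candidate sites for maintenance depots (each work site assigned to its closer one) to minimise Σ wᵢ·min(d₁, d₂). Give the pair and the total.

Evaluate every pair (each demand assigned to the nearer of the two):
  {Y, V}: total = 403
  {Y, Z}: total = 493
  {X, Y}: total = 550
  {Y, W}: total = 728
  {W, V}: total = 785
  {Z, W}: total = 863
  {X, W}: total = 914
  {Z, V}: total = 917
  {X, V}: total = 920
  {X, Z}: total = 1013
Best pair: {Y, V} with total 403.

{Y, V}, total 403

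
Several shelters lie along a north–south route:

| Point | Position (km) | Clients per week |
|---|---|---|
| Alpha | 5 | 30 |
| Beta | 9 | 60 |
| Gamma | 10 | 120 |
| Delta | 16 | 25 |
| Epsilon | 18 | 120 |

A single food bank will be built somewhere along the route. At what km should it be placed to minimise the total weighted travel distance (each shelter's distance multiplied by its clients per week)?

For a sum of weighted absolute distances on a line, the optimum is the weighted median (not the mean). Total weight W = 355; half-weight = 177.5.
Sort by position and accumulate weight:
  km 5 (Alpha, w=30) → cum 30
  km 9 (Beta, w=60) → cum 90
  km 10 (Gamma, w=120) → cum 210  ≥ 177.5 → median here
  km 16 (Delta, w=25) → cum 235
  km 18 (Epsilon, w=120) → cum 355
Optimal location: km 10.

x = 10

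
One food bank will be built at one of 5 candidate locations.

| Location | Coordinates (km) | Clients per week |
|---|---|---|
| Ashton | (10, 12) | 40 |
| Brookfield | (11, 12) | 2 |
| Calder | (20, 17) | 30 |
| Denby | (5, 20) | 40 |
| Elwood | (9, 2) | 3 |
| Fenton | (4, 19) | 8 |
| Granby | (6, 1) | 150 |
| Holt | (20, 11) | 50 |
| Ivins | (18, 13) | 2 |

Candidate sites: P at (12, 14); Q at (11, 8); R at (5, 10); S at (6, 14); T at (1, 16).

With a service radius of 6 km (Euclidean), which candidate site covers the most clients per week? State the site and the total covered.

S, covering 50

Coverage radius r = 6 km; a point is covered iff (Δx)²+(Δy)² ≤ 6² = 36.
  P (12, 14): covers {Ashton, Brookfield} → 42
  Q (11, 8): covers {Ashton, Brookfield} → 42
  R (5, 10): covers {Ashton} → 40
  S (6, 14): covers {Ashton, Brookfield, Fenton} → 50
  T (1, 16): covers {Denby, Fenton} → 48
Maximum coverage at S: 50 clients per week.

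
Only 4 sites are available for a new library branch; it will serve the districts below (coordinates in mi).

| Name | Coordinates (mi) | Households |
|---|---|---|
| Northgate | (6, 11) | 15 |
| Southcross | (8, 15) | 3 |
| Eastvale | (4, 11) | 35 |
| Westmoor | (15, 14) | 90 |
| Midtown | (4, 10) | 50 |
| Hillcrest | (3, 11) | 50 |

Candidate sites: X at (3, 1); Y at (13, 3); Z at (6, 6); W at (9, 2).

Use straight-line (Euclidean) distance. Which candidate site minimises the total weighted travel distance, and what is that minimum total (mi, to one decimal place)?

Total weighted distance at each candidate:
  X (3, 1): total = 3098.0
  Y (13, 3): total = 2836.5
  Z (6, 6): total = 1890.0
  W (9, 2): total = 2761.8
Minimum is at Z with total 1890.0 mi.

Z, total 1890.0 mi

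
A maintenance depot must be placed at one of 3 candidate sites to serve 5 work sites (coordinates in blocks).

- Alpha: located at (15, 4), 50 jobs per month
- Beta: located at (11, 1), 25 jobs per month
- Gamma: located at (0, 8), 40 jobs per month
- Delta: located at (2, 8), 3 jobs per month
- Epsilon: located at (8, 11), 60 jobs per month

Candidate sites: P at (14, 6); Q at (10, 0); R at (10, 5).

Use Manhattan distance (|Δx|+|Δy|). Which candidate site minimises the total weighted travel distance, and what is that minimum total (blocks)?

R, total 1458 blocks

Total weighted distance at each candidate:
  P (14, 6): total = 1692
  Q (10, 0): total = 2048
  R (10, 5): total = 1458
Minimum is at R with total 1458 blocks.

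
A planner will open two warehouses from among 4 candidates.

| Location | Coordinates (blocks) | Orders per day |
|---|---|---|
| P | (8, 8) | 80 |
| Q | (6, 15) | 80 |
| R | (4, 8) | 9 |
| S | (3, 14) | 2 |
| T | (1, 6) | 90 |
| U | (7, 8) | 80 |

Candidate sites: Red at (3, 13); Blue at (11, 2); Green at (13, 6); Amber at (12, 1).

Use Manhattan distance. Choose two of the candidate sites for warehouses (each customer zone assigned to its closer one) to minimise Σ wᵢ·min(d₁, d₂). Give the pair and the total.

{Red, Green}, total 2466

Evaluate every pair (each demand assigned to the nearer of the two):
  {Red, Green}: total = 2466
  {Red, Blue}: total = 2706
  {Red, Amber}: total = 2786
  {Blue, Green}: total = 3695
  {Green, Amber}: total = 3695
  {Blue, Amber}: total = 4377
Best pair: {Red, Green} with total 2466.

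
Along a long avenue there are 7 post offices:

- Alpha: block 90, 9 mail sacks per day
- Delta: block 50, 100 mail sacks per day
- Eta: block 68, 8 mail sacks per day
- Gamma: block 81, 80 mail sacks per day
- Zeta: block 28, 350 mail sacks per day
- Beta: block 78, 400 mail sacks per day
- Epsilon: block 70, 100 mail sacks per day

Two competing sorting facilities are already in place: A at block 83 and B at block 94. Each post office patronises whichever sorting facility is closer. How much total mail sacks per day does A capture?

The indifferent point is the midpoint (83+94)/2 = 88.5; post offices left of it (closer to A at 83) go to A, those right go to B.
  Zeta at 28 (w=350) → A
  Delta at 50 (w=100) → A
  Eta at 68 (w=8) → A
  Epsilon at 70 (w=100) → A
  Beta at 78 (w=400) → A
  Gamma at 81 (w=80) → A
  Alpha at 90 (w=9) → B
A captures 1038; B captures 9.

1038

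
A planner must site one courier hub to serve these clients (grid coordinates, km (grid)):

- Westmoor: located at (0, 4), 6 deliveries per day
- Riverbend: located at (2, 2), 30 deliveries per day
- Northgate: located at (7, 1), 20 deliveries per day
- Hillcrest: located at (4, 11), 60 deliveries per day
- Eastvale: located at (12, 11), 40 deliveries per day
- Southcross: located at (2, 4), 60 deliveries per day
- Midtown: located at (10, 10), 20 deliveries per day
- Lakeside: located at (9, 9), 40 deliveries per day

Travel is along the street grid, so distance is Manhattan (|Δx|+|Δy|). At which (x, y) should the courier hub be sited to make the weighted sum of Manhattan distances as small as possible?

Manhattan distance separates: Σwᵢ(|x−xᵢ|+|y−yᵢ|) = Σwᵢ|x−xᵢ| + Σwᵢ|y−yᵢ|, so x and y are optimised independently as 1-D weighted medians.
Total weight W = 276; half = 138.
x-coordinate, sorted with cumulative weight:
  x=0 (Westmoor, w=6) cum 6
  x=2 (Riverbend, w=30) cum 36
  x=2 (Southcross, w=60) cum 96
  x=4 (Hillcrest, w=60) cum 156  ← median
  x=7 (Northgate, w=20) cum 176
  x=9 (Lakeside, w=40) cum 216
  x=10 (Midtown, w=20) cum 236
  x=12 (Eastvale, w=40) cum 276
⇒ x* = 4
y-coordinate, sorted with cumulative weight:
  y=1 (Northgate, w=20) cum 20
  y=2 (Riverbend, w=30) cum 50
  y=4 (Westmoor, w=6) cum 56
  y=4 (Southcross, w=60) cum 116
  y=9 (Lakeside, w=40) cum 156  ← median
  y=10 (Midtown, w=20) cum 176
  y=11 (Hillcrest, w=60) cum 236
  y=11 (Eastvale, w=40) cum 276
⇒ y* = 9

(4, 9)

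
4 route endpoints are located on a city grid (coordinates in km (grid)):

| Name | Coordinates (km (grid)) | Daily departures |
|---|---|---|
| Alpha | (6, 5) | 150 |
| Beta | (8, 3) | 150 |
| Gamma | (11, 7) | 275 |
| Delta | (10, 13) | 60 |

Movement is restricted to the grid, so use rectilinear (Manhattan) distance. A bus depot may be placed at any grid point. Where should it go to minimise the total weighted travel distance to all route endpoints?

(10, 7)

Manhattan distance separates: Σwᵢ(|x−xᵢ|+|y−yᵢ|) = Σwᵢ|x−xᵢ| + Σwᵢ|y−yᵢ|, so x and y are optimised independently as 1-D weighted medians.
Total weight W = 635; half = 317.5.
x-coordinate, sorted with cumulative weight:
  x=6 (Alpha, w=150) cum 150
  x=8 (Beta, w=150) cum 300
  x=10 (Delta, w=60) cum 360  ← median
  x=11 (Gamma, w=275) cum 635
⇒ x* = 10
y-coordinate, sorted with cumulative weight:
  y=3 (Beta, w=150) cum 150
  y=5 (Alpha, w=150) cum 300
  y=7 (Gamma, w=275) cum 575  ← median
  y=13 (Delta, w=60) cum 635
⇒ y* = 7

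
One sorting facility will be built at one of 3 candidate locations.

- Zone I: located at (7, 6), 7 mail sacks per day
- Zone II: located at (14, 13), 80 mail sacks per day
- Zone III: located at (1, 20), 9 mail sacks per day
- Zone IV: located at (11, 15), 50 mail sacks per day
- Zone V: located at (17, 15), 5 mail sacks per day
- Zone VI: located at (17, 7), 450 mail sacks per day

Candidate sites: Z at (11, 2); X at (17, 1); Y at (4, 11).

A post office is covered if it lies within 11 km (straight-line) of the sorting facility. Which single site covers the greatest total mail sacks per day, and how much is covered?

Coverage radius r = 11 km; a point is covered iff (Δx)²+(Δy)² ≤ 11² = 121.
  Z (11, 2): covers {Zone I, Zone VI} → 457
  X (17, 1): covers {Zone VI} → 450
  Y (4, 11): covers {Zone I, Zone II, Zone III, Zone IV} → 146
Maximum coverage at Z: 457 mail sacks per day.

Z, covering 457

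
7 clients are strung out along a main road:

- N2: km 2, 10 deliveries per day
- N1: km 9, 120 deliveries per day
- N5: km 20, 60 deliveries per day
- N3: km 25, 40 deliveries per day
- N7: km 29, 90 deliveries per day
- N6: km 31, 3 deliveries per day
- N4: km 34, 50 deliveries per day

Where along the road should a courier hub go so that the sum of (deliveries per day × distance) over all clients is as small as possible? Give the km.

For a sum of weighted absolute distances on a line, the optimum is the weighted median (not the mean). Total weight W = 373; half-weight = 186.5.
Sort by position and accumulate weight:
  km 2 (N2, w=10) → cum 10
  km 9 (N1, w=120) → cum 130
  km 20 (N5, w=60) → cum 190  ≥ 186.5 → median here
  km 25 (N3, w=40) → cum 230
  km 29 (N7, w=90) → cum 320
  km 31 (N6, w=3) → cum 323
  km 34 (N4, w=50) → cum 373
Optimal location: km 20.

x = 20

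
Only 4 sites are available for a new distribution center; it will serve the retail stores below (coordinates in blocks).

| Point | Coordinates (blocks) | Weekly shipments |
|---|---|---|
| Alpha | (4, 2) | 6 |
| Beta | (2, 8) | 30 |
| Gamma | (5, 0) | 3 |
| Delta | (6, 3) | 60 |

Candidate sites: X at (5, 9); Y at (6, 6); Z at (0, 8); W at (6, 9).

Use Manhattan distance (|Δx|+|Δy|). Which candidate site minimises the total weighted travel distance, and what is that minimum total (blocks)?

Y, total 417 blocks

Total weighted distance at each candidate:
  X (5, 9): total = 615
  Y (6, 6): total = 417
  Z (0, 8): total = 819
  W (6, 9): total = 594
Minimum is at Y with total 417 blocks.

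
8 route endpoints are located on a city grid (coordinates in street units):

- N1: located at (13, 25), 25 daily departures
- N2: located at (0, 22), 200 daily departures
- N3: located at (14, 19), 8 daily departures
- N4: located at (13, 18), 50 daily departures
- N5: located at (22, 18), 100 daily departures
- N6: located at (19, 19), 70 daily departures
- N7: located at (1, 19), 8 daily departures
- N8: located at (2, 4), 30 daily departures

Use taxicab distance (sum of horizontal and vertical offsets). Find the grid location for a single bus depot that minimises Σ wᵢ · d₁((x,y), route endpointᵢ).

Manhattan distance separates: Σwᵢ(|x−xᵢ|+|y−yᵢ|) = Σwᵢ|x−xᵢ| + Σwᵢ|y−yᵢ|, so x and y are optimised independently as 1-D weighted medians.
Total weight W = 491; half = 245.5.
x-coordinate, sorted with cumulative weight:
  x=0 (N2, w=200) cum 200
  x=1 (N7, w=8) cum 208
  x=2 (N8, w=30) cum 238
  x=13 (N1, w=25) cum 263  ← median
  x=13 (N4, w=50) cum 313
  x=14 (N3, w=8) cum 321
  x=19 (N6, w=70) cum 391
  x=22 (N5, w=100) cum 491
⇒ x* = 13
y-coordinate, sorted with cumulative weight:
  y=4 (N8, w=30) cum 30
  y=18 (N4, w=50) cum 80
  y=18 (N5, w=100) cum 180
  y=19 (N3, w=8) cum 188
  y=19 (N6, w=70) cum 258  ← median
  y=19 (N7, w=8) cum 266
  y=22 (N2, w=200) cum 466
  y=25 (N1, w=25) cum 491
⇒ y* = 19

(13, 19)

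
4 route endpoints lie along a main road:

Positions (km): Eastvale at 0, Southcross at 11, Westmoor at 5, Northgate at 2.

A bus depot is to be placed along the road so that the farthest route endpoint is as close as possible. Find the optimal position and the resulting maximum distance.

The 1-center on a line is the midpoint of the two extreme points: leftmost at 0, rightmost at 11.
Optimal location = (0 + 11)/2 = 5.5; maximum distance = (11 − 0)/2 = 5.5.

location 5.5, max distance 5.5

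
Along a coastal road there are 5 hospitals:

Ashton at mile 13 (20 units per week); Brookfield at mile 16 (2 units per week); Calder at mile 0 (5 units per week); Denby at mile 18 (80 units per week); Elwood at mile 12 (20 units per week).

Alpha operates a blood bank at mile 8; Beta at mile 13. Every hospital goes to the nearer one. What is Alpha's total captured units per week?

The indifferent point is the midpoint (8+13)/2 = 10.5; hospitals left of it (closer to Alpha at 8) go to Alpha, those right go to Beta.
  Calder at 0 (w=5) → Alpha
  Elwood at 12 (w=20) → Beta
  Ashton at 13 (w=20) → Beta
  Brookfield at 16 (w=2) → Beta
  Denby at 18 (w=80) → Beta
Alpha captures 5; Beta captures 122.

5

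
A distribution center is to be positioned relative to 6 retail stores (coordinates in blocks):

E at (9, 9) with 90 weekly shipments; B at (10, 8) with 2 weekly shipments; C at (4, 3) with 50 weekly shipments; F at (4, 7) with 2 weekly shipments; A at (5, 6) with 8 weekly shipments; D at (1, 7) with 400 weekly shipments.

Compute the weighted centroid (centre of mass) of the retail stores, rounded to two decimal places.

(2.68, 6.95)

The minimiser of Σwᵢ‖p−pᵢ‖² is the weighted centroid p* = (Σwᵢpᵢ)/(Σwᵢ).
Σwᵢ = 552.
Σwᵢxᵢ = 90·9 + 2·10 + 50·4 + 2·4 + 8·5 + 400·1 = 1478.
Σwᵢyᵢ = 90·9 + 2·8 + 50·3 + 2·7 + 8·6 + 400·7 = 3838.
x* = 1478/552 = 2.68, y* = 3838/552 = 6.95.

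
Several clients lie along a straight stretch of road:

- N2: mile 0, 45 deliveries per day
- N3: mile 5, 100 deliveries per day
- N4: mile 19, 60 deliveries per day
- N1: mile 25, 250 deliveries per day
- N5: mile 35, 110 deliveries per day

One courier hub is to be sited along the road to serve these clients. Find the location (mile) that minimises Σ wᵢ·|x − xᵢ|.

x = 25

For a sum of weighted absolute distances on a line, the optimum is the weighted median (not the mean). Total weight W = 565; half-weight = 282.5.
Sort by position and accumulate weight:
  mile 0 (N2, w=45) → cum 45
  mile 5 (N3, w=100) → cum 145
  mile 19 (N4, w=60) → cum 205
  mile 25 (N1, w=250) → cum 455  ≥ 282.5 → median here
  mile 35 (N5, w=110) → cum 565
Optimal location: mile 25.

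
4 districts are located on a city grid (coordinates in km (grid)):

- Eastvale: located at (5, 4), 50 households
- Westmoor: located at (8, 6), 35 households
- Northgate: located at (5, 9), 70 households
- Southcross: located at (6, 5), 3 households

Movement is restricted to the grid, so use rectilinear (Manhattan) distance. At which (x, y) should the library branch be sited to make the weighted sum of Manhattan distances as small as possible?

Manhattan distance separates: Σwᵢ(|x−xᵢ|+|y−yᵢ|) = Σwᵢ|x−xᵢ| + Σwᵢ|y−yᵢ|, so x and y are optimised independently as 1-D weighted medians.
Total weight W = 158; half = 79.
x-coordinate, sorted with cumulative weight:
  x=5 (Eastvale, w=50) cum 50
  x=5 (Northgate, w=70) cum 120  ← median
  x=6 (Southcross, w=3) cum 123
  x=8 (Westmoor, w=35) cum 158
⇒ x* = 5
y-coordinate, sorted with cumulative weight:
  y=4 (Eastvale, w=50) cum 50
  y=5 (Southcross, w=3) cum 53
  y=6 (Westmoor, w=35) cum 88  ← median
  y=9 (Northgate, w=70) cum 158
⇒ y* = 6

(5, 6)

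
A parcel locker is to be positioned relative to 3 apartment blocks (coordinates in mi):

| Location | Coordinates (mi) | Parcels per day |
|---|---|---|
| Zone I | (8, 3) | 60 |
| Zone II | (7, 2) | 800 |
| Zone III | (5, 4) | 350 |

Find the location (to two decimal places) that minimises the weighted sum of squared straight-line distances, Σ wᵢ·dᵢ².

The minimiser of Σwᵢ‖p−pᵢ‖² is the weighted centroid p* = (Σwᵢpᵢ)/(Σwᵢ).
Σwᵢ = 1210.
Σwᵢxᵢ = 60·8 + 800·7 + 350·5 = 7830.
Σwᵢyᵢ = 60·3 + 800·2 + 350·4 = 3180.
x* = 7830/1210 = 6.47, y* = 3180/1210 = 2.63.

(6.47, 2.63)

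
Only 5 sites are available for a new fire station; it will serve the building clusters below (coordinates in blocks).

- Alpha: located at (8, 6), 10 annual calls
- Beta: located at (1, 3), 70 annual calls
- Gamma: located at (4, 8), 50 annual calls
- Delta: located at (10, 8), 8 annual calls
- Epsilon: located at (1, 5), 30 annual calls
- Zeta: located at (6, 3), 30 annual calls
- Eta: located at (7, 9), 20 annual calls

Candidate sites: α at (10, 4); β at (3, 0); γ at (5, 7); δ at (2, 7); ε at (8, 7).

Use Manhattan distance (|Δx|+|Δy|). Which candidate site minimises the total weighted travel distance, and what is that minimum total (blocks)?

δ, total 1112 blocks

Total weighted distance at each candidate:
  α (10, 4): total = 1882
  β (3, 0): total = 1680
  γ (5, 7): total = 1158
  δ (2, 7): total = 1112
  ε (8, 7): total = 1564
Minimum is at δ with total 1112 blocks.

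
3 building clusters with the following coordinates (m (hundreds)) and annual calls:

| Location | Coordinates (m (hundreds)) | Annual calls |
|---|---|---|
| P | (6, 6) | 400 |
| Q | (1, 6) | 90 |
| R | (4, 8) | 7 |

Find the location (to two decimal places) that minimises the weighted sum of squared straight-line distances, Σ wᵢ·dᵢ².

(5.07, 6.03)

The minimiser of Σwᵢ‖p−pᵢ‖² is the weighted centroid p* = (Σwᵢpᵢ)/(Σwᵢ).
Σwᵢ = 497.
Σwᵢxᵢ = 400·6 + 90·1 + 7·4 = 2518.
Σwᵢyᵢ = 400·6 + 90·6 + 7·8 = 2996.
x* = 2518/497 = 5.07, y* = 2996/497 = 6.03.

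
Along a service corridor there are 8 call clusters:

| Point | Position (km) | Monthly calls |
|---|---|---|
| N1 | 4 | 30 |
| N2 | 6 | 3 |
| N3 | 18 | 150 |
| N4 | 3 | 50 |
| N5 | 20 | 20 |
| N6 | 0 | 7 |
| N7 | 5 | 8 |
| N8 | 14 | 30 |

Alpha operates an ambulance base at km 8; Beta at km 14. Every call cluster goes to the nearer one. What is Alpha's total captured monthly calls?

98

The indifferent point is the midpoint (8+14)/2 = 11; call clusters left of it (closer to Alpha at 8) go to Alpha, those right go to Beta.
  N6 at 0 (w=7) → Alpha
  N4 at 3 (w=50) → Alpha
  N1 at 4 (w=30) → Alpha
  N7 at 5 (w=8) → Alpha
  N2 at 6 (w=3) → Alpha
  N8 at 14 (w=30) → Beta
  N3 at 18 (w=150) → Beta
  N5 at 20 (w=20) → Beta
Alpha captures 98; Beta captures 200.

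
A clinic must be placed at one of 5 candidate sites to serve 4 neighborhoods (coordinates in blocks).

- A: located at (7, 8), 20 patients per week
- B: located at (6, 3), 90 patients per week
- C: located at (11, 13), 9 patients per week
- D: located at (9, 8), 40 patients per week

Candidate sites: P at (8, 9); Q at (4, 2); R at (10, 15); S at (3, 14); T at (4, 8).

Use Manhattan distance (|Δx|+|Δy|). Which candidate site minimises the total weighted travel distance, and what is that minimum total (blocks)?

P, total 903 blocks

Total weighted distance at each candidate:
  P (8, 9): total = 903
  Q (4, 2): total = 1052
  R (10, 15): total = 1987
  S (3, 14): total = 2021
  T (4, 8): total = 998
Minimum is at P with total 903 blocks.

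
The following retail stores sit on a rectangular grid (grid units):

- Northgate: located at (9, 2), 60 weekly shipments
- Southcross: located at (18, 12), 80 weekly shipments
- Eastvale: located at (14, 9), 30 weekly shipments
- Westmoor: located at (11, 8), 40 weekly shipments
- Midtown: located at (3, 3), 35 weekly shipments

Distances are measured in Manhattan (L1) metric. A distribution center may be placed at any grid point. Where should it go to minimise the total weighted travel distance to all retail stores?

Manhattan distance separates: Σwᵢ(|x−xᵢ|+|y−yᵢ|) = Σwᵢ|x−xᵢ| + Σwᵢ|y−yᵢ|, so x and y are optimised independently as 1-D weighted medians.
Total weight W = 245; half = 122.5.
x-coordinate, sorted with cumulative weight:
  x=3 (Midtown, w=35) cum 35
  x=9 (Northgate, w=60) cum 95
  x=11 (Westmoor, w=40) cum 135  ← median
  x=14 (Eastvale, w=30) cum 165
  x=18 (Southcross, w=80) cum 245
⇒ x* = 11
y-coordinate, sorted with cumulative weight:
  y=2 (Northgate, w=60) cum 60
  y=3 (Midtown, w=35) cum 95
  y=8 (Westmoor, w=40) cum 135  ← median
  y=9 (Eastvale, w=30) cum 165
  y=12 (Southcross, w=80) cum 245
⇒ y* = 8

(11, 8)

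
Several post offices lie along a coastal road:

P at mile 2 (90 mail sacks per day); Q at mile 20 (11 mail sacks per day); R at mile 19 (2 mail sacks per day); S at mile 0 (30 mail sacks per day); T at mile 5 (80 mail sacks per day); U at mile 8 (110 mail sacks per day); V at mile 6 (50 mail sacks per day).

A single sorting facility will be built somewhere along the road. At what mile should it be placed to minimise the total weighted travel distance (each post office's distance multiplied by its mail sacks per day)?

x = 5

For a sum of weighted absolute distances on a line, the optimum is the weighted median (not the mean). Total weight W = 373; half-weight = 186.5.
Sort by position and accumulate weight:
  mile 0 (S, w=30) → cum 30
  mile 2 (P, w=90) → cum 120
  mile 5 (T, w=80) → cum 200  ≥ 186.5 → median here
  mile 6 (V, w=50) → cum 250
  mile 8 (U, w=110) → cum 360
  mile 19 (R, w=2) → cum 362
  mile 20 (Q, w=11) → cum 373
Optimal location: mile 5.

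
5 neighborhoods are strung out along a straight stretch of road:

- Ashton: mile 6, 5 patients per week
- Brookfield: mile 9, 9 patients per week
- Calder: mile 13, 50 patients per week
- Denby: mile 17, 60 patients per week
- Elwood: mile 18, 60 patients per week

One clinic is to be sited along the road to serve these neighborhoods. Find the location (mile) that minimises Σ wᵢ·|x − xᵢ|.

For a sum of weighted absolute distances on a line, the optimum is the weighted median (not the mean). Total weight W = 184; half-weight = 92.
Sort by position and accumulate weight:
  mile 6 (Ashton, w=5) → cum 5
  mile 9 (Brookfield, w=9) → cum 14
  mile 13 (Calder, w=50) → cum 64
  mile 17 (Denby, w=60) → cum 124  ≥ 92 → median here
  mile 18 (Elwood, w=60) → cum 184
Optimal location: mile 17.

x = 17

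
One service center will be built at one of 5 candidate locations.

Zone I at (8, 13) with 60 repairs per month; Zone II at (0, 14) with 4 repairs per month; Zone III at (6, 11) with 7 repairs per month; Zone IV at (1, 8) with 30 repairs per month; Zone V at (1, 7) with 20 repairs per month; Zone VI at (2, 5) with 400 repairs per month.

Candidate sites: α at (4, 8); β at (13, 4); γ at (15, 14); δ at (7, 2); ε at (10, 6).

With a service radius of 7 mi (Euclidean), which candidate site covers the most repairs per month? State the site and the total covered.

α, covering 517

Coverage radius r = 7 mi; a point is covered iff (Δx)²+(Δy)² ≤ 7² = 49.
  α (4, 8): covers {Zone I, Zone III, Zone IV, Zone V, Zone VI} → 517
  β (13, 4): covers {none} → 0
  γ (15, 14): covers {none} → 0
  δ (7, 2): covers {Zone VI} → 400
  ε (10, 6): covers {Zone III} → 7
Maximum coverage at α: 517 repairs per month.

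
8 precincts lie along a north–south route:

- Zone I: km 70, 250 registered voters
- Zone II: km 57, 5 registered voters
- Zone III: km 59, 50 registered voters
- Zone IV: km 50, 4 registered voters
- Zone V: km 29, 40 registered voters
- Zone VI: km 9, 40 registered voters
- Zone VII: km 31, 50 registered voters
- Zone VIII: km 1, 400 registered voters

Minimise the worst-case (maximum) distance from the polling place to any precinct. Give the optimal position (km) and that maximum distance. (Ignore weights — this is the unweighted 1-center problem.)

The 1-center on a line is the midpoint of the two extreme points: leftmost at 1, rightmost at 70.
Optimal location = (1 + 70)/2 = 35.5; maximum distance = (70 − 1)/2 = 34.5.

location 35.5, max distance 34.5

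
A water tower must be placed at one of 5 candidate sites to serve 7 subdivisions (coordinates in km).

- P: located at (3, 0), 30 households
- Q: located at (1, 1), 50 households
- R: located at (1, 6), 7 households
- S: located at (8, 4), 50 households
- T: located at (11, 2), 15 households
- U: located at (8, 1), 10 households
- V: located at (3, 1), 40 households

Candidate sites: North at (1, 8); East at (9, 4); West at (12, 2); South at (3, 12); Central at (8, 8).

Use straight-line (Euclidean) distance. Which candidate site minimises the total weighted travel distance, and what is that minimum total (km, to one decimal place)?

East, total 1093.6 km

Total weighted distance at each candidate:
  North (1, 8): total = 1579.6
  East (9, 4): total = 1093.6
  West (12, 2): total = 1552.8
  South (3, 12): total = 2187.9
  Central (8, 8): total = 1543.7
Minimum is at East with total 1093.6 km.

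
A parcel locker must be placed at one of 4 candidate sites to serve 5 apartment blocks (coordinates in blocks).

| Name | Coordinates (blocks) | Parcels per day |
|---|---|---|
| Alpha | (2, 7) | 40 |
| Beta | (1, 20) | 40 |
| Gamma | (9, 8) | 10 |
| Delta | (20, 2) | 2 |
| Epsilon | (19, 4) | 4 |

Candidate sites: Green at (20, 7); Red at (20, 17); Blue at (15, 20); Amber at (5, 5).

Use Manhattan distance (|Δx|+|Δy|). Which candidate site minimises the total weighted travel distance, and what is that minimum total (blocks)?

Total weighted distance at each candidate:
  Green (20, 7): total = 2146
  Red (20, 17): total = 2286
  Blue (15, 20): total = 1906
  Amber (5, 5): total = 1126
Minimum is at Amber with total 1126 blocks.

Amber, total 1126 blocks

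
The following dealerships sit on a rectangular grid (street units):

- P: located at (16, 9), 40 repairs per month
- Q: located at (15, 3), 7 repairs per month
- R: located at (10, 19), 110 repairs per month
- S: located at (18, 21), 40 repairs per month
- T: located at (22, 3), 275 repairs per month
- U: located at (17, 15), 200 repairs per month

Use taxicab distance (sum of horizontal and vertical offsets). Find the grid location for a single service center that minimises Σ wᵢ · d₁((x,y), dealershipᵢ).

(17, 15)

Manhattan distance separates: Σwᵢ(|x−xᵢ|+|y−yᵢ|) = Σwᵢ|x−xᵢ| + Σwᵢ|y−yᵢ|, so x and y are optimised independently as 1-D weighted medians.
Total weight W = 672; half = 336.
x-coordinate, sorted with cumulative weight:
  x=10 (R, w=110) cum 110
  x=15 (Q, w=7) cum 117
  x=16 (P, w=40) cum 157
  x=17 (U, w=200) cum 357  ← median
  x=18 (S, w=40) cum 397
  x=22 (T, w=275) cum 672
⇒ x* = 17
y-coordinate, sorted with cumulative weight:
  y=3 (Q, w=7) cum 7
  y=3 (T, w=275) cum 282
  y=9 (P, w=40) cum 322
  y=15 (U, w=200) cum 522  ← median
  y=19 (R, w=110) cum 632
  y=21 (S, w=40) cum 672
⇒ y* = 15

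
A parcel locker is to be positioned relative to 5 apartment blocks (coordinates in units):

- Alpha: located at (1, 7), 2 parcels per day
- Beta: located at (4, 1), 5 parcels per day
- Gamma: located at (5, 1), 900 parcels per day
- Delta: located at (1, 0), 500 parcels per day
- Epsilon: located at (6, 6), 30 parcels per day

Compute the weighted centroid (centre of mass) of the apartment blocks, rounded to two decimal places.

The minimiser of Σwᵢ‖p−pᵢ‖² is the weighted centroid p* = (Σwᵢpᵢ)/(Σwᵢ).
Σwᵢ = 1437.
Σwᵢxᵢ = 2·1 + 5·4 + 900·5 + 500·1 + 30·6 = 5202.
Σwᵢyᵢ = 2·7 + 5·1 + 900·1 + 500·0 + 30·6 = 1099.
x* = 5202/1437 = 3.62, y* = 1099/1437 = 0.76.

(3.62, 0.76)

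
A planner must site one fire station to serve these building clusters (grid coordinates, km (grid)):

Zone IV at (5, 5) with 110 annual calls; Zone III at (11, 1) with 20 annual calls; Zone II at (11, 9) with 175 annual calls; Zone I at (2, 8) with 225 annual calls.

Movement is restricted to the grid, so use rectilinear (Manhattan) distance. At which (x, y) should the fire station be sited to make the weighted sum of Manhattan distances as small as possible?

Manhattan distance separates: Σwᵢ(|x−xᵢ|+|y−yᵢ|) = Σwᵢ|x−xᵢ| + Σwᵢ|y−yᵢ|, so x and y are optimised independently as 1-D weighted medians.
Total weight W = 530; half = 265.
x-coordinate, sorted with cumulative weight:
  x=2 (Zone I, w=225) cum 225
  x=5 (Zone IV, w=110) cum 335  ← median
  x=11 (Zone III, w=20) cum 355
  x=11 (Zone II, w=175) cum 530
⇒ x* = 5
y-coordinate, sorted with cumulative weight:
  y=1 (Zone III, w=20) cum 20
  y=5 (Zone IV, w=110) cum 130
  y=8 (Zone I, w=225) cum 355  ← median
  y=9 (Zone II, w=175) cum 530
⇒ y* = 8

(5, 8)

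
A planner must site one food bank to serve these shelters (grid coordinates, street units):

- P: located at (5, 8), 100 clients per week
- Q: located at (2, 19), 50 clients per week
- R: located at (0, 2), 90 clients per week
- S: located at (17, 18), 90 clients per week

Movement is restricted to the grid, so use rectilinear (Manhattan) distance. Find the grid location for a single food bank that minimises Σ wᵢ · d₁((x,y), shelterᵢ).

Manhattan distance separates: Σwᵢ(|x−xᵢ|+|y−yᵢ|) = Σwᵢ|x−xᵢ| + Σwᵢ|y−yᵢ|, so x and y are optimised independently as 1-D weighted medians.
Total weight W = 330; half = 165.
x-coordinate, sorted with cumulative weight:
  x=0 (R, w=90) cum 90
  x=2 (Q, w=50) cum 140
  x=5 (P, w=100) cum 240  ← median
  x=17 (S, w=90) cum 330
⇒ x* = 5
y-coordinate, sorted with cumulative weight:
  y=2 (R, w=90) cum 90
  y=8 (P, w=100) cum 190  ← median
  y=18 (S, w=90) cum 280
  y=19 (Q, w=50) cum 330
⇒ y* = 8

(5, 8)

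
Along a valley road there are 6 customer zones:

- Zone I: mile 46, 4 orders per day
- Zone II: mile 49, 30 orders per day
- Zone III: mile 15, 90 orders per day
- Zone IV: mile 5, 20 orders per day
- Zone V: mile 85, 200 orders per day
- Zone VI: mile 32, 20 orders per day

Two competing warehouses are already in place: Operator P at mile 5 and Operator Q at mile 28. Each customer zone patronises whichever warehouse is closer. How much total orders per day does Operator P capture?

The indifferent point is the midpoint (5+28)/2 = 16.5; customer zones left of it (closer to Operator P at 5) go to Operator P, those right go to Operator Q.
  Zone IV at 5 (w=20) → Operator P
  Zone III at 15 (w=90) → Operator P
  Zone VI at 32 (w=20) → Operator Q
  Zone I at 46 (w=4) → Operator Q
  Zone II at 49 (w=30) → Operator Q
  Zone V at 85 (w=200) → Operator Q
Operator P captures 110; Operator Q captures 254.

110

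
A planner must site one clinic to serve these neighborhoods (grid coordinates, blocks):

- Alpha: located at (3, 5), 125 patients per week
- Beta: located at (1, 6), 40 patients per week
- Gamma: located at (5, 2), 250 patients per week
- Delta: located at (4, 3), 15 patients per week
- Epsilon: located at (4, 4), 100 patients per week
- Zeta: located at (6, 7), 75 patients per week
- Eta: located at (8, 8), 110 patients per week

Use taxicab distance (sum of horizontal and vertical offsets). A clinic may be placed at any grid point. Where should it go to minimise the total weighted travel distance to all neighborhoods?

(5, 4)

Manhattan distance separates: Σwᵢ(|x−xᵢ|+|y−yᵢ|) = Σwᵢ|x−xᵢ| + Σwᵢ|y−yᵢ|, so x and y are optimised independently as 1-D weighted medians.
Total weight W = 715; half = 357.5.
x-coordinate, sorted with cumulative weight:
  x=1 (Beta, w=40) cum 40
  x=3 (Alpha, w=125) cum 165
  x=4 (Delta, w=15) cum 180
  x=4 (Epsilon, w=100) cum 280
  x=5 (Gamma, w=250) cum 530  ← median
  x=6 (Zeta, w=75) cum 605
  x=8 (Eta, w=110) cum 715
⇒ x* = 5
y-coordinate, sorted with cumulative weight:
  y=2 (Gamma, w=250) cum 250
  y=3 (Delta, w=15) cum 265
  y=4 (Epsilon, w=100) cum 365  ← median
  y=5 (Alpha, w=125) cum 490
  y=6 (Beta, w=40) cum 530
  y=7 (Zeta, w=75) cum 605
  y=8 (Eta, w=110) cum 715
⇒ y* = 4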